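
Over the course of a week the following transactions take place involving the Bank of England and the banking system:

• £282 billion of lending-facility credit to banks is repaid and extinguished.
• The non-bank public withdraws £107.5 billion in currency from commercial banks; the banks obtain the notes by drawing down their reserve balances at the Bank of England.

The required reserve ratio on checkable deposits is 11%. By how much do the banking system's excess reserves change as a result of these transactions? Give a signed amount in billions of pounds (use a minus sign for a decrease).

-£377.675 billion

Discount-window repayment £282 billion: reserves −£282B, deposits 0.
Currency withdrawal £107.5 billion: reserves −£107.5B, deposits −£107.5B.
Totals: Δreserves = −£389.5B, Δdeposits = −£107.5B.
Δrequired reserves = 11% × −£107.5B = −£11.825B.
Δexcess reserves = Δreserves − Δrequired = −£389.5B − (−£11.825B) = -£377.675 billion.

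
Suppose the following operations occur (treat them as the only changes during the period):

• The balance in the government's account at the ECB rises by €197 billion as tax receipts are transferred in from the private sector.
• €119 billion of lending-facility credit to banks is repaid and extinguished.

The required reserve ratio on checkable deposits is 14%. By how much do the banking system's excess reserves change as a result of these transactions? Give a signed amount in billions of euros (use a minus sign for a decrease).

Government account inflow €197 billion: reserves −€197B, deposits −€197B.
Discount-window repayment €119 billion: reserves −€119B, deposits 0.
Totals: Δreserves = −€316B, Δdeposits = −€197B.
Δrequired reserves = 14% × −€197B = −€27.58B.
Δexcess reserves = Δreserves − Δrequired = −€316B − (−€27.58B) = -€288.42 billion.

-€288.42 billion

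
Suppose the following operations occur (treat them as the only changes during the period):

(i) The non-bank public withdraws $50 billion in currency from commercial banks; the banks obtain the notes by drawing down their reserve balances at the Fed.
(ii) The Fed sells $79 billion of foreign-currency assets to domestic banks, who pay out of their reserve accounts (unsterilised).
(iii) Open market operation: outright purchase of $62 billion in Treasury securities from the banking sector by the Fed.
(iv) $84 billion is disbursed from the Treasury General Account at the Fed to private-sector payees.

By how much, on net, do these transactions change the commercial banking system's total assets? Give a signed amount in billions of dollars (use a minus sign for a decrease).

+$34 billion

Currency withdrawal $50 billion: bank balance sheets shrink → −$50B.
FX sale $79 billion: just an asset swap on bank balance sheets → 0.
OMO purchase (from banks) $62 billion: just an asset swap on bank balance sheets → 0.
Government spending $84 billion: bank balance sheets expand → +$84B.
Net: −50 + 0 + 0 + 84 = +$34 billion.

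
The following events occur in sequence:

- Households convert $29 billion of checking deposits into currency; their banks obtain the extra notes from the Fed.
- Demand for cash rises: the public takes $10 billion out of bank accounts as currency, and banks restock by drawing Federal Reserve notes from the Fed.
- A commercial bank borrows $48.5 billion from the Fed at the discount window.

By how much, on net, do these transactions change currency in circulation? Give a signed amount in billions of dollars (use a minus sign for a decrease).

+$39 billion

Fed balance sheet:
  Assets:      Loans to banks +$48.5B
  Liabilities: Bank reserves +$9.5B, Currency in circulation +$39B
Commercial banking system:
  Assets:      Reserves at CB +$9.5B
  Liabilities: Checkable deposits −$39B, Borrowings from CB +$48.5B
So the change in currency in circulation is +$39 billion.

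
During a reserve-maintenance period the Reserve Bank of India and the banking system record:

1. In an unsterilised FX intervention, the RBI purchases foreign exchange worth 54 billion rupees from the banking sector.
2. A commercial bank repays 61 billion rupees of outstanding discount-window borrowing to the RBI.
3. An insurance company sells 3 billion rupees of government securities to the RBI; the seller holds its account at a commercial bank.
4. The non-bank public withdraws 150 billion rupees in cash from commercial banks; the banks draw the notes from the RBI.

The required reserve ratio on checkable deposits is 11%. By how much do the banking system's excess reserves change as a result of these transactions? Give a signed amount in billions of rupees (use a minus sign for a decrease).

FX purchase 54 billion rupees: reserves +54B, deposits 0.
Discount-window repayment 61 billion rupees: reserves −61B, deposits 0.
Asset purchase (from non-banks) 3 billion rupees: reserves +3B, deposits +3B.
Currency withdrawal 150 billion rupees: reserves −150B, deposits −150B.
Totals: Δreserves = −154B, Δdeposits = −147B.
Δrequired reserves = 11% × −147B = −16.17B.
Δexcess reserves = Δreserves − Δrequired = −154B − (−16.17B) = -137.83 billion.

-137.83 billion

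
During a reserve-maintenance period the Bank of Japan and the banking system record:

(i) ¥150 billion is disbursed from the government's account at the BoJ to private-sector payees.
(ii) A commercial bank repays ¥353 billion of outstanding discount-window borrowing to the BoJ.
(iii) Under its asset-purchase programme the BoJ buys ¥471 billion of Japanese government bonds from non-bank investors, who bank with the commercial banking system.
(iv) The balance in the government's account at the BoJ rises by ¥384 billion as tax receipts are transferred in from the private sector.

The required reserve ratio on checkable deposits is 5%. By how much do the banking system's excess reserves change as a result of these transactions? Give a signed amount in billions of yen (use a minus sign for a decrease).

-¥127.85 billion

Government spending ¥150 billion: reserves +¥150B, deposits +¥150B.
Discount-window repayment ¥353 billion: reserves −¥353B, deposits 0.
Asset purchase (from non-banks) ¥471 billion: reserves +¥471B, deposits +¥471B.
Government account inflow ¥384 billion: reserves −¥384B, deposits −¥384B.
Totals: Δreserves = −¥116B, Δdeposits = +¥237B.
Δrequired reserves = 5% × +¥237B = +¥11.85B.
Δexcess reserves = Δreserves − Δrequired = −¥116B − (+¥11.85B) = -¥127.85 billion.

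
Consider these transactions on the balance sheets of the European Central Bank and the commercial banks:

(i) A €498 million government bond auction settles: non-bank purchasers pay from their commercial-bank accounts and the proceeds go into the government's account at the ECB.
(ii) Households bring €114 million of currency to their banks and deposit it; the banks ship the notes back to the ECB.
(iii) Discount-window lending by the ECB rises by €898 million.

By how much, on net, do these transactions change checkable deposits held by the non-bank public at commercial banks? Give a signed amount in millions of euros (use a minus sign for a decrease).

Government account inflow €498 million: non-bank counterparties' bank balances fall → −€498M.
Currency deposit €114 million: non-bank counterparties' bank balances rise → +€114M.
Discount-window loan €898 million: the counterparty is a bank, so public deposits are unchanged → 0.
Net: −498 + 114 + 0 = -€384 million.

-€384 million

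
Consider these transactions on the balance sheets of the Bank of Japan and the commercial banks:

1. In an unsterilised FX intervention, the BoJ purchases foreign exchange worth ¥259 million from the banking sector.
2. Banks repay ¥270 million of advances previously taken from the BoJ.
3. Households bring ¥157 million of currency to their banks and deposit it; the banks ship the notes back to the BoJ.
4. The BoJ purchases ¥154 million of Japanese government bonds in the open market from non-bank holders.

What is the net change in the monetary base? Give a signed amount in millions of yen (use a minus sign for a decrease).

FX purchase ¥259 million: BoJ balance sheet expands → +¥259M.
Discount-window repayment ¥270 million: BoJ balance sheet contracts → −¥270M.
Currency deposit ¥157 million: just a shift between currency and reserves — both are base money → 0.
Asset purchase (from non-banks) ¥154 million: BoJ balance sheet expands → +¥154M.
Net: 259 − 270 + 0 + 154 = +¥143 million.

+¥143 million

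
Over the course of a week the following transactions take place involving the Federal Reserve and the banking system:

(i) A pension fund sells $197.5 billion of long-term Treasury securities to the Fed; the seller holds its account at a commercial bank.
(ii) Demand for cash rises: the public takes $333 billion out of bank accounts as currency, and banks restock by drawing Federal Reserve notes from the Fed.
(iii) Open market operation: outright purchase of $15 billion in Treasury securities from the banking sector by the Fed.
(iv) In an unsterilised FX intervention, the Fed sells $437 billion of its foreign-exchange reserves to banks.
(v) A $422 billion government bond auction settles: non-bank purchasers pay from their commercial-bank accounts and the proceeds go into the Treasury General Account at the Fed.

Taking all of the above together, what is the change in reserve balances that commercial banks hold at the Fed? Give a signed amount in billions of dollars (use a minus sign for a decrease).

Asset purchase (from non-banks) $197.5 billion: the Fed pays by crediting reserve accounts → +$197.5B.
Currency withdrawal $333 billion: banks swap reserves for currency → −$333B.
OMO purchase (from banks) $15 billion: the Fed pays by crediting reserve accounts → +$15B.
FX sale $437 billion: the buying banks pay out of their reserve balances → −$437B.
Government account inflow $422 billion: funds move from bank reserves into the government account → −$422B.
Net: 197.5 − 333 + 15 − 437 − 422 = -$979.5 billion.

-$979.5 billion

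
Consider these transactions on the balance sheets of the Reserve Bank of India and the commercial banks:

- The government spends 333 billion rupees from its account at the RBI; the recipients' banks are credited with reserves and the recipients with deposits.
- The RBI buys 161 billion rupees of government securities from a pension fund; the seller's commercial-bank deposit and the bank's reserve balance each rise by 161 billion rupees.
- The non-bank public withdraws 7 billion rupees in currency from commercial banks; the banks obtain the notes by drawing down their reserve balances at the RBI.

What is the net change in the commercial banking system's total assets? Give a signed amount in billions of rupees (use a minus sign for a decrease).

+487 billion

Government spending 333 billion rupees: bank balance sheets expand → +333B.
Asset purchase (from non-banks) 161 billion rupees: bank balance sheets expand → +161B.
Currency withdrawal 7 billion rupees: bank balance sheets shrink → −7B.
Net: 333 + 161 − 7 = +487 billion.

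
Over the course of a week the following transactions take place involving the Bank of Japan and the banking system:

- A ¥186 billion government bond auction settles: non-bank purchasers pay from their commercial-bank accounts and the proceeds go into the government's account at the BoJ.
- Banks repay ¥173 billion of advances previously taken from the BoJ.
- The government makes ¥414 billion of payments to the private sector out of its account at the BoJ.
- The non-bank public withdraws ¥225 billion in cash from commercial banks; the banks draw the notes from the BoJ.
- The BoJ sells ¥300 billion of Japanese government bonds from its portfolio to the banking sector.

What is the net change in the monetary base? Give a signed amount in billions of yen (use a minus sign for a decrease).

BoJ balance sheet:
  Assets:      Securities −¥300B, Loans to banks −¥173B
  Liabilities: Bank reserves −¥470B, Currency in circulation +¥225B, Government deposits −¥228B
Commercial banking system:
  Assets:      Reserves at CB −¥470B, Securities +¥300B
  Liabilities: Checkable deposits +¥3B, Borrowings from CB −¥173B
Monetary base = currency + reserves: +¥225B + (−¥470B) = -¥245 billion.

-¥245 billion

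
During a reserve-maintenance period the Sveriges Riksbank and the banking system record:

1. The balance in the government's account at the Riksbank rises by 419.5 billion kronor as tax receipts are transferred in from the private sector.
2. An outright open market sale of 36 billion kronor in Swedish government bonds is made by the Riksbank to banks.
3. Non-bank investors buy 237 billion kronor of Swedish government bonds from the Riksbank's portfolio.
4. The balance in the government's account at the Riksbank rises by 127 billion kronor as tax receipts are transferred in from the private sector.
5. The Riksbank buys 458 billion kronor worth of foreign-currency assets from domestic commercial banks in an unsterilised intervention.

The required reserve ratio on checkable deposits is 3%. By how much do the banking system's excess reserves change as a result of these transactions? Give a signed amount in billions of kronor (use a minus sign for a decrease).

-337.995 billion

Government account inflow 419.5 billion kronor: reserves −419.5B, deposits −419.5B.
OMO sale (to banks) 36 billion kronor: reserves −36B, deposits 0.
Asset sale (to non-banks) 237 billion kronor: reserves −237B, deposits −237B.
Government account inflow 127 billion kronor: reserves −127B, deposits −127B.
FX purchase 458 billion kronor: reserves +458B, deposits 0.
Totals: Δreserves = −361.5B, Δdeposits = −783.5B.
Δrequired reserves = 3% × −783.5B = −23.505B.
Δexcess reserves = Δreserves − Δrequired = −361.5B − (−23.505B) = -337.995 billion.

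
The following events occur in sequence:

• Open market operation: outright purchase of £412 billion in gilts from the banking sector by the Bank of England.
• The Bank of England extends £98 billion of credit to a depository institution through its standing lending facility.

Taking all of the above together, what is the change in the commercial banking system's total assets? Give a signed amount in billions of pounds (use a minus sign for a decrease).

OMO purchase (from banks) £412 billion: just an asset swap on bank balance sheets → 0.
Discount-window loan £98 billion: bank balance sheets expand → +£98B.
Net: 0 + 98 = +£98 billion.

+£98 billion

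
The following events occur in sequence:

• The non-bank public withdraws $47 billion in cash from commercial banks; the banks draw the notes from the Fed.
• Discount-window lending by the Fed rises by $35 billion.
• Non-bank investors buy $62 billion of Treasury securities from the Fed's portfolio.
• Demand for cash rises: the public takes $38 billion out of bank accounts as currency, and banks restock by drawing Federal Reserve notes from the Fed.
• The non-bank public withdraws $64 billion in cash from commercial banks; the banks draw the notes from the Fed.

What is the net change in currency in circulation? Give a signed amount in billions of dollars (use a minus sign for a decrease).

Currency withdrawal $47 billion: notes leave the central bank → +$47B.
Discount-window loan $35 billion: no currency enters or leaves circulation → 0.
Asset sale (to non-banks) $62 billion: no currency enters or leaves circulation → 0.
Currency withdrawal $38 billion: notes leave the central bank → +$38B.
Currency withdrawal $64 billion: notes leave the central bank → +$64B.
Net: 47 + 0 + 0 + 38 + 64 = +$149 billion.

+$149 billion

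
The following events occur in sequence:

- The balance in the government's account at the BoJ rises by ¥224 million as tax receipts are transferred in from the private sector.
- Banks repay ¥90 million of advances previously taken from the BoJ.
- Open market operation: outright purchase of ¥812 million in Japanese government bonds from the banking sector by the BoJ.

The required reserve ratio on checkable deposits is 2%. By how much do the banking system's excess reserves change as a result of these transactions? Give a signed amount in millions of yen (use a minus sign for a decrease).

+¥502.48 million

Government account inflow ¥224 million: reserves −¥224M, deposits −¥224M.
Discount-window repayment ¥90 million: reserves −¥90M, deposits 0.
OMO purchase (from banks) ¥812 million: reserves +¥812M, deposits 0.
Totals: Δreserves = +¥498M, Δdeposits = −¥224M.
Δrequired reserves = 2% × −¥224M = −¥4.48M.
Δexcess reserves = Δreserves − Δrequired = +¥498M − (−¥4.48M) = +¥502.48 million.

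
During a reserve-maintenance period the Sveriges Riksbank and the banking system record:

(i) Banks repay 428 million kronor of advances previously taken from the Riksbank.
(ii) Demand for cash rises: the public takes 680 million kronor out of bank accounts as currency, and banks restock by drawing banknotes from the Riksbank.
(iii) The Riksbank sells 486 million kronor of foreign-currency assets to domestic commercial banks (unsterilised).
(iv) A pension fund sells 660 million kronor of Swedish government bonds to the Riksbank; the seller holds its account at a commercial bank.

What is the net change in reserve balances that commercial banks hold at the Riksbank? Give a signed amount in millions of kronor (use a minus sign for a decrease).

-934 million

Discount-window repayment 428 million kronor: repayment is debited from reserves → −428M.
Currency withdrawal 680 million kronor: banks swap reserves for currency → −680M.
FX sale 486 million kronor: the buying banks pay out of their reserve balances → −486M.
Asset purchase (from non-banks) 660 million kronor: the Riksbank pays by crediting reserve accounts → +660M.
Net: −428 − 680 − 486 + 660 = -934 million.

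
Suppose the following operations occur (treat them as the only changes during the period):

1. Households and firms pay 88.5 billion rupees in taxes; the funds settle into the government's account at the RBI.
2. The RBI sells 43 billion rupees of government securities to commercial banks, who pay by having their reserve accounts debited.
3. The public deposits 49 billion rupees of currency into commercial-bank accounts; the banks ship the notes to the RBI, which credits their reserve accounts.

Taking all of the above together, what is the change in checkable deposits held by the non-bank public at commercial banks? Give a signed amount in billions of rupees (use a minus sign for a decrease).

-39.5 billion

RBI balance sheet:
  Assets:      Securities −43B
  Liabilities: Bank reserves −82.5B, Currency in circulation −49B, Government deposits +88.5B
Commercial banking system:
  Assets:      Reserves at CB −82.5B, Securities +43B
  Liabilities: Checkable deposits −39.5B
So the change in checkable deposits held by the non-bank public at commercial banks is -39.5 billion.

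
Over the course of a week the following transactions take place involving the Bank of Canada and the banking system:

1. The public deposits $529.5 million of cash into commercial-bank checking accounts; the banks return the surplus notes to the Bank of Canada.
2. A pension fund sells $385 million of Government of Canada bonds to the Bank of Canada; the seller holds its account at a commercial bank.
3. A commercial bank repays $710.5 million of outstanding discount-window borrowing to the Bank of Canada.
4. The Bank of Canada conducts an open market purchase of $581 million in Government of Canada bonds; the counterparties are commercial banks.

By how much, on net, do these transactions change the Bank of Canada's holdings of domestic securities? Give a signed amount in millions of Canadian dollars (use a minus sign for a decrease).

Currency deposit $529.5 million: the Bank of Canada's securities portfolio is untouched → 0.
Asset purchase (from non-banks) $385 million: securities added to the Bank of Canada's portfolio → +$385M.
Discount-window repayment $710.5 million: the Bank of Canada's securities portfolio is untouched → 0.
OMO purchase (from banks) $581 million: securities added to the Bank of Canada's portfolio → +$581M.
Net: 0 + 385 + 0 + 581 = +$966 million.

+$966 million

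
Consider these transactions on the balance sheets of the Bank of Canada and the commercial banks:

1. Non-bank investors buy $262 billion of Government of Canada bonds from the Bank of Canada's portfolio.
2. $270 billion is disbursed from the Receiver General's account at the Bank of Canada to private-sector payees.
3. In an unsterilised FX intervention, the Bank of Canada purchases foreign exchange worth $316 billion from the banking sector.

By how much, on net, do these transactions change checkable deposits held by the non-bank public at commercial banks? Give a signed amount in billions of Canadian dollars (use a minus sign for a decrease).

+$8 billion

Bank of Canada balance sheet:
  Assets:      Securities −$262B, Foreign assets +$316B
  Liabilities: Bank reserves +$324B, Government deposits −$270B
Commercial banking system:
  Assets:      Reserves at CB +$324B, Foreign assets −$316B
  Liabilities: Checkable deposits +$8B
So the change in checkable deposits held by the non-bank public at commercial banks is +$8 billion.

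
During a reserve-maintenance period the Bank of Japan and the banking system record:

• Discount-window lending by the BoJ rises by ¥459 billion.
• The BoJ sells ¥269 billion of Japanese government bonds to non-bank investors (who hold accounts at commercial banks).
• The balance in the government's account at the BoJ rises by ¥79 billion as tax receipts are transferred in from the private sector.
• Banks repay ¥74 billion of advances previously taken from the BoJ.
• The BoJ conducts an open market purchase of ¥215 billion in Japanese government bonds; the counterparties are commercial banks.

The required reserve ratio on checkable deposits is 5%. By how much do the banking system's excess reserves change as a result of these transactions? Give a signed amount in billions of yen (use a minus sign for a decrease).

Discount-window loan ¥459 billion: reserves +¥459B, deposits 0.
Asset sale (to non-banks) ¥269 billion: reserves −¥269B, deposits −¥269B.
Government account inflow ¥79 billion: reserves −¥79B, deposits −¥79B.
Discount-window repayment ¥74 billion: reserves −¥74B, deposits 0.
OMO purchase (from banks) ¥215 billion: reserves +¥215B, deposits 0.
Totals: Δreserves = +¥252B, Δdeposits = −¥348B.
Δrequired reserves = 5% × −¥348B = −¥17.4B.
Δexcess reserves = Δreserves − Δrequired = +¥252B − (−¥17.4B) = +¥269.4 billion.

+¥269.4 billion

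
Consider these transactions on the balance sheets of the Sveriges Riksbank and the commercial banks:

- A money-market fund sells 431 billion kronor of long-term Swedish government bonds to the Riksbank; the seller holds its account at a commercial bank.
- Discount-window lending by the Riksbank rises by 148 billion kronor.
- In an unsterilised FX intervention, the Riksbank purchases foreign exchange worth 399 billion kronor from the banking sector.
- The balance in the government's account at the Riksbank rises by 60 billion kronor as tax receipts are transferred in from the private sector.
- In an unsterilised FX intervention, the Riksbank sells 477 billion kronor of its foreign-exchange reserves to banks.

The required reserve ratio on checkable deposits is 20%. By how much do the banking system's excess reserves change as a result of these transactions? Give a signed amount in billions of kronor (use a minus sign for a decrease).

Asset purchase (from non-banks) 431 billion kronor: reserves +431B, deposits +431B.
Discount-window loan 148 billion kronor: reserves +148B, deposits 0.
FX purchase 399 billion kronor: reserves +399B, deposits 0.
Government account inflow 60 billion kronor: reserves −60B, deposits −60B.
FX sale 477 billion kronor: reserves −477B, deposits 0.
Totals: Δreserves = +441B, Δdeposits = +371B.
Δrequired reserves = 20% × +371B = +74.2B.
Δexcess reserves = Δreserves − Δrequired = +441B − (+74.2B) = +366.8 billion.

+366.8 billion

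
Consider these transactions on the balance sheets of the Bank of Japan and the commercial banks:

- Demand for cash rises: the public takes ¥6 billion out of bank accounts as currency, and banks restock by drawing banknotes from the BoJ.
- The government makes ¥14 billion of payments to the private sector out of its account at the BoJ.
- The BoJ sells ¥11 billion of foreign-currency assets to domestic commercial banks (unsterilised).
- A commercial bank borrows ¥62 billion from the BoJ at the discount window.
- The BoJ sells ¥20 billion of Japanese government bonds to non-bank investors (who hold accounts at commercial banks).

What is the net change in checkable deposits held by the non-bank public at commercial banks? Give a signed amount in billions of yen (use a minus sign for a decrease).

-¥12 billion

Currency withdrawal ¥6 billion: non-bank counterparties' bank balances fall → −¥6B.
Government spending ¥14 billion: non-bank counterparties' bank balances rise → +¥14B.
FX sale ¥11 billion: the counterparty is a bank, so public deposits are unchanged → 0.
Discount-window loan ¥62 billion: the counterparty is a bank, so public deposits are unchanged → 0.
Asset sale (to non-banks) ¥20 billion: non-bank counterparties' bank balances fall → −¥20B.
Net: −6 + 14 + 0 + 0 − 20 = -¥12 billion.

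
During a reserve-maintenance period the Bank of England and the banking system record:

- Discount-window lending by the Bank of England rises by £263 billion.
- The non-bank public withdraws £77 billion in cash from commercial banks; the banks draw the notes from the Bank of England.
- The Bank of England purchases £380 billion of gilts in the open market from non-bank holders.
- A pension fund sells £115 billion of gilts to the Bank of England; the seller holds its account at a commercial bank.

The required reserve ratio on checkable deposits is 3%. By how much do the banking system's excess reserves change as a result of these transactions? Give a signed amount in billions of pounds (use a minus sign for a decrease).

+£668.46 billion

Discount-window loan £263 billion: reserves +£263B, deposits 0.
Currency withdrawal £77 billion: reserves −£77B, deposits −£77B.
Asset purchase (from non-banks) £380 billion: reserves +£380B, deposits +£380B.
Asset purchase (from non-banks) £115 billion: reserves +£115B, deposits +£115B.
Totals: Δreserves = +£681B, Δdeposits = +£418B.
Δrequired reserves = 3% × +£418B = +£12.54B.
Δexcess reserves = Δreserves − Δrequired = +£681B − (+£12.54B) = +£668.46 billion.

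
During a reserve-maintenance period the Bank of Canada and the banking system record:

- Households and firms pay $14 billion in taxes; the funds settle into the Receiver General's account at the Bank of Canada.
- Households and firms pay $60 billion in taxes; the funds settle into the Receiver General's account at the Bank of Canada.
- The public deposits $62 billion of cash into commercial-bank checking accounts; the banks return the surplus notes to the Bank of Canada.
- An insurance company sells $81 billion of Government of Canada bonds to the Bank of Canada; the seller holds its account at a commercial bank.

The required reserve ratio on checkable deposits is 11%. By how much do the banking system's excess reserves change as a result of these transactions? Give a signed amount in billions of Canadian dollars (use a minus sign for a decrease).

+$61.41 billion

Government account inflow $14 billion: reserves −$14B, deposits −$14B.
Government account inflow $60 billion: reserves −$60B, deposits −$60B.
Currency deposit $62 billion: reserves +$62B, deposits +$62B.
Asset purchase (from non-banks) $81 billion: reserves +$81B, deposits +$81B.
Totals: Δreserves = +$69B, Δdeposits = +$69B.
Δrequired reserves = 11% × +$69B = +$7.59B.
Δexcess reserves = Δreserves − Δrequired = +$69B − (+$7.59B) = +$61.41 billion.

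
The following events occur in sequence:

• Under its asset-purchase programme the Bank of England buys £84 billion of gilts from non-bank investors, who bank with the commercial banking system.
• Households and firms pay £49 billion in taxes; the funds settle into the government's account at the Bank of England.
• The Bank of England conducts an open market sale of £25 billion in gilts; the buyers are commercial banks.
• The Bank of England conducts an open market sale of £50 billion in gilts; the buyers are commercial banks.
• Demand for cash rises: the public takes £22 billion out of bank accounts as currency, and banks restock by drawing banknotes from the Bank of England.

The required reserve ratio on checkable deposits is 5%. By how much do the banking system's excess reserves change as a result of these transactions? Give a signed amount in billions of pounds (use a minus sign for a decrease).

Asset purchase (from non-banks) £84 billion: reserves +£84B, deposits +£84B.
Government account inflow £49 billion: reserves −£49B, deposits −£49B.
OMO sale (to banks) £25 billion: reserves −£25B, deposits 0.
OMO sale (to banks) £50 billion: reserves −£50B, deposits 0.
Currency withdrawal £22 billion: reserves −£22B, deposits −£22B.
Totals: Δreserves = −£62B, Δdeposits = +£13B.
Δrequired reserves = 5% × +£13B = +£0.65B.
Δexcess reserves = Δreserves − Δrequired = −£62B − (+£0.65B) = -£62.65 billion.

-£62.65 billion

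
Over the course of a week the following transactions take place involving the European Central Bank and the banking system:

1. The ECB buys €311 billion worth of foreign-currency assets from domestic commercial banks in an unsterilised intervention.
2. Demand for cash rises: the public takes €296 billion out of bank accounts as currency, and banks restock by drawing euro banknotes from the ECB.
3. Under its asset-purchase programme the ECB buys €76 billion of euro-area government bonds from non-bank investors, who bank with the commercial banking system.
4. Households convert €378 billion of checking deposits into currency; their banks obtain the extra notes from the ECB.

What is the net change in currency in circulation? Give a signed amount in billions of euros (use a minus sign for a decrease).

FX purchase €311 billion: no currency enters or leaves circulation → 0.
Currency withdrawal €296 billion: notes leave the central bank → +€296B.
Asset purchase (from non-banks) €76 billion: no currency enters or leaves circulation → 0.
Currency withdrawal €378 billion: notes leave the central bank → +€378B.
Net: 0 + 296 + 0 + 378 = +€674 billion.

+€674 billion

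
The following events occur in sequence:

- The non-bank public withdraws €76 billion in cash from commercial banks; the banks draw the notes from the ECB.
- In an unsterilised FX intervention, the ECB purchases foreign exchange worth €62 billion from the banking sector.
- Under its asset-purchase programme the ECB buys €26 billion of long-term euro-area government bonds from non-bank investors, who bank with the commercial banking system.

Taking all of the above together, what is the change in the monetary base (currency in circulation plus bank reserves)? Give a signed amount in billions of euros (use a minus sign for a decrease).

Currency withdrawal €76 billion: just a shift between currency and reserves — both are base money → 0.
FX purchase €62 billion: ECB balance sheet expands → +€62B.
Asset purchase (from non-banks) €26 billion: ECB balance sheet expands → +€26B.
Net: 0 + 62 + 26 = +€88 billion.

+€88 billion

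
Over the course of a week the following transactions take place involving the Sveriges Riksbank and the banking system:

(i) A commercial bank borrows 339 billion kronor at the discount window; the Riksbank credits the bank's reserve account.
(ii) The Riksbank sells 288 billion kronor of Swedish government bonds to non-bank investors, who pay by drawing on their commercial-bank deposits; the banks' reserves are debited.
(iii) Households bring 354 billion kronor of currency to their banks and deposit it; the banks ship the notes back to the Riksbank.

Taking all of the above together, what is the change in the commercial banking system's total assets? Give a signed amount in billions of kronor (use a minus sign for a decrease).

+405 billion

Riksbank balance sheet:
  Assets:      Securities −288B, Loans to banks +339B
  Liabilities: Bank reserves +405B, Currency in circulation −354B
Commercial banking system:
  Assets:      Reserves at CB +405B
  Liabilities: Checkable deposits +66B, Borrowings from CB +339B
Change in total bank assets = +405 billion.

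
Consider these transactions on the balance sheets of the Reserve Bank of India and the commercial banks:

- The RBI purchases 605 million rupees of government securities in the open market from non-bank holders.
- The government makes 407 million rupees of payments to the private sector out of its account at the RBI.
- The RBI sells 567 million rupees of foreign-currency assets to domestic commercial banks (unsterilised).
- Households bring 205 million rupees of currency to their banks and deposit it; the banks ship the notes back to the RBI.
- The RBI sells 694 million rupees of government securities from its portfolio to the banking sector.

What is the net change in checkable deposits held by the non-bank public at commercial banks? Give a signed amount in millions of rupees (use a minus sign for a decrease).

+1217 million

RBI balance sheet:
  Assets:      Securities −89M, Foreign assets −567M
  Liabilities: Bank reserves −44M, Currency in circulation −205M, Government deposits −407M
Commercial banking system:
  Assets:      Reserves at CB −44M, Securities +694M, Foreign assets +567M
  Liabilities: Checkable deposits +1217M
So the change in checkable deposits held by the non-bank public at commercial banks is +1217 million.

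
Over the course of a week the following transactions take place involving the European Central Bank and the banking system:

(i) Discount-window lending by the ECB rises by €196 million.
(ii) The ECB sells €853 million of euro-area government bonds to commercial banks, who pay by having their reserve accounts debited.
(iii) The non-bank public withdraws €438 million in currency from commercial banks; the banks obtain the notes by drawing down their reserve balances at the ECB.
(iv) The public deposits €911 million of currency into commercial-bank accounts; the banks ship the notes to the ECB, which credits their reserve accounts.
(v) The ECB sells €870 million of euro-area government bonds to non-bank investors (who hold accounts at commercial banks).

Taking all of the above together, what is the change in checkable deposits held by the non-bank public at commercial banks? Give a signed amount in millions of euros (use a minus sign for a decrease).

-€397 million

ECB balance sheet:
  Assets:      Securities −€1723M, Loans to banks +€196M
  Liabilities: Bank reserves −€1054M, Currency in circulation −€473M
Commercial banking system:
  Assets:      Reserves at CB −€1054M, Securities +€853M
  Liabilities: Checkable deposits −€397M, Borrowings from CB +€196M
So the change in checkable deposits held by the non-bank public at commercial banks is -€397 million.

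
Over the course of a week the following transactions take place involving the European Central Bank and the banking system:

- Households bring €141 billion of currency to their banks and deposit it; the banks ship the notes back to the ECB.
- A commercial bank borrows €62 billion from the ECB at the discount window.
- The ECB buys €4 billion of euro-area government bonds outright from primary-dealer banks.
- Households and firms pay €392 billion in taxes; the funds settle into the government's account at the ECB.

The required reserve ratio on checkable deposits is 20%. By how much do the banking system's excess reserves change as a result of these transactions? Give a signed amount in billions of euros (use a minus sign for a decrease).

-€134.8 billion

Currency deposit €141 billion: reserves +€141B, deposits +€141B.
Discount-window loan €62 billion: reserves +€62B, deposits 0.
OMO purchase (from banks) €4 billion: reserves +€4B, deposits 0.
Government account inflow €392 billion: reserves −€392B, deposits −€392B.
Totals: Δreserves = −€185B, Δdeposits = −€251B.
Δrequired reserves = 20% × −€251B = −€50.2B.
Δexcess reserves = Δreserves − Δrequired = −€185B − (−€50.2B) = -€134.8 billion.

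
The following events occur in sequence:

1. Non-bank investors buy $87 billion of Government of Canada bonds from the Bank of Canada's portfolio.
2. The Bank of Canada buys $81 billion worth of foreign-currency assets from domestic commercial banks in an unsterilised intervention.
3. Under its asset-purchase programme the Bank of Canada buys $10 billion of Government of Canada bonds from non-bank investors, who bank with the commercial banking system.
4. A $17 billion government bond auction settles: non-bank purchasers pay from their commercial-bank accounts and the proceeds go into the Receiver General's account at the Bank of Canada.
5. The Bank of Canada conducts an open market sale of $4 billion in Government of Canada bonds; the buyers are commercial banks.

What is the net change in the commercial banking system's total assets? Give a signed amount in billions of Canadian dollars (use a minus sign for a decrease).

Asset sale (to non-banks) $87 billion: bank balance sheets shrink → −$87B.
FX purchase $81 billion: just an asset swap on bank balance sheets → 0.
Asset purchase (from non-banks) $10 billion: bank balance sheets expand → +$10B.
Government account inflow $17 billion: bank balance sheets shrink → −$17B.
OMO sale (to banks) $4 billion: just an asset swap on bank balance sheets → 0.
Net: −87 + 0 + 10 − 17 + 0 = -$94 billion.

-$94 billion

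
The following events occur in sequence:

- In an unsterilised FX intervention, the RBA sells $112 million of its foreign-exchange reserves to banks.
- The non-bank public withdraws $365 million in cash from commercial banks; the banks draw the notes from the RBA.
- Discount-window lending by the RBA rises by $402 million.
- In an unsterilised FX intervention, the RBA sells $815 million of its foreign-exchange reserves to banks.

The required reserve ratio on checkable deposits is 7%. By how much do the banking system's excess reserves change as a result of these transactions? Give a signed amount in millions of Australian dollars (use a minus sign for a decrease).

-$864.45 million

FX sale $112 million: reserves −$112M, deposits 0.
Currency withdrawal $365 million: reserves −$365M, deposits −$365M.
Discount-window loan $402 million: reserves +$402M, deposits 0.
FX sale $815 million: reserves −$815M, deposits 0.
Totals: Δreserves = −$890M, Δdeposits = −$365M.
Δrequired reserves = 7% × −$365M = −$25.55M.
Δexcess reserves = Δreserves − Δrequired = −$890M − (−$25.55M) = -$864.45 million.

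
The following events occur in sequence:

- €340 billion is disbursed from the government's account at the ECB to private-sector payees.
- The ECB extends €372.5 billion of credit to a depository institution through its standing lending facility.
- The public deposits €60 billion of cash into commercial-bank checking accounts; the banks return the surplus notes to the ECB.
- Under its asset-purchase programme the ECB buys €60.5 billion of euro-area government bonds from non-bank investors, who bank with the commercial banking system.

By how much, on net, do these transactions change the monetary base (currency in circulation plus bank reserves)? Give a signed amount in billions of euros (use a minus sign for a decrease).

ECB balance sheet:
  Assets:      Securities +€60.5B, Loans to banks +€372.5B
  Liabilities: Bank reserves +€833B, Currency in circulation −€60B, Government deposits −€340B
Commercial banking system:
  Assets:      Reserves at CB +€833B
  Liabilities: Checkable deposits +€460.5B, Borrowings from CB +€372.5B
Monetary base = currency + reserves: −€60B + (+€833B) = +€773 billion.

+€773 billion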